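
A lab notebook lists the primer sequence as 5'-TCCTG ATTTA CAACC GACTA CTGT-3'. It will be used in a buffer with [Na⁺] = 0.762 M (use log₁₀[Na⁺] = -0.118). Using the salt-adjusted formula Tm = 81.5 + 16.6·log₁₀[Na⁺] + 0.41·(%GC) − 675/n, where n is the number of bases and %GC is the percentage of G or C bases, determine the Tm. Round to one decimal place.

68.5°C

Length n = 24. T=8, C=7, A=6, G=3
G+C = 10, so %GC = 10/24 × 100 = 41.667%
Salt term: 16.6 × (-0.118) = -1.959
GC term: 0.41 × 41.667 = 17.083; length term: −675/24 = −28.125
Tm = 81.5 + (-1.959) + 17.083 − 28.125 = 68.499 → 68.5°C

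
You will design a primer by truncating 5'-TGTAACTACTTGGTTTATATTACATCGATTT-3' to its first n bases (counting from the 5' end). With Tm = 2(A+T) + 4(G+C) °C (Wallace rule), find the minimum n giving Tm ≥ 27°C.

n = 11

First 10 bases: TGTAACTACT → Tm = 26°C (< 27°C)
First 11 bases: TGTAACTACTT → Tm = 28°C (≥ 27°C)
Each additional base adds 2°C (A/T) or 4°C (G/C), so Tm is non-decreasing in n; n = 11 is the first length to reach 27°C.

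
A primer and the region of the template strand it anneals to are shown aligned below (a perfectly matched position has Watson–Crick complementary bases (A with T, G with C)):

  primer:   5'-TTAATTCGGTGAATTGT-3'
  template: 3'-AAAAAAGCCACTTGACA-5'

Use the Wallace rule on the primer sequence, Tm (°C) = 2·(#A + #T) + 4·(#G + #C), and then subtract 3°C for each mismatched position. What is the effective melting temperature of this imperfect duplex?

35°C

Primer base counts: A=4, T=8, G=4, C=1 → A+T=12, G+C=5
Perfect-match Tm = 2(12) + 4(5) = 24 + 20 = 44°C
Mismatches (positions where the bases are not complementary): 3 (at positions 3, 4, 14)
Effective Tm = 44 − 3×3 = 44 − 9 = 35°C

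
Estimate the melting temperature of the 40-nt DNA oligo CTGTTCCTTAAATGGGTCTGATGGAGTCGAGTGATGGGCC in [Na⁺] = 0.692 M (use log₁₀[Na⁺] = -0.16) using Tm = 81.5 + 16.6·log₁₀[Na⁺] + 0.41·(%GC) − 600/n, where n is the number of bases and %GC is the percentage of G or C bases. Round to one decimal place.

85.4°C

Length n = 40. Scanning the sequence gives C=7, G=14, T=12, A=7.
G+C = 21, so %GC = 21/40 × 100 = 52.5%
Salt term: 16.6 × (-0.16) = -2.656
GC term: 0.41 × 52.5 = 21.525; length term: −600/40 = −15
Tm = 81.5 + (-2.656) + 21.525 − 15 = 85.369 → 85.4°C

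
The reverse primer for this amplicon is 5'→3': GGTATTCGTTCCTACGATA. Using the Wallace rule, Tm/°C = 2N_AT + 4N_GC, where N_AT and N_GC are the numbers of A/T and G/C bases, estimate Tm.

54°C

Base counts: T=7, G=4, C=4, A=4
A+T = 11, G+C = 8
Tm = 4·8 + 2·11 = 32 + 22 = 54°C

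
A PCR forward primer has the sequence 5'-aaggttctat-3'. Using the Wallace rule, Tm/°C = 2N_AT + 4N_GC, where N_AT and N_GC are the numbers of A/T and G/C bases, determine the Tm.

26°C

A=3, C=1, T=4, G=2
So N_AT = 7 and N_GC = 3.
Tm = 2×7 + 4×3 = 26°C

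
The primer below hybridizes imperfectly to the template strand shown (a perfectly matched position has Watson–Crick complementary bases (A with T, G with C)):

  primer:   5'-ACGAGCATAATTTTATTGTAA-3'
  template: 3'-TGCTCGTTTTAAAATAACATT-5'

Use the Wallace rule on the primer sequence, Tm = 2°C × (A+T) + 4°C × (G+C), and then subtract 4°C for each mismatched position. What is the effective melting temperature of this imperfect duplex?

48°C

Primer base counts: A=8, T=8, G=3, C=2 → A+T=16, G+C=5
Perfect-match Tm = 2(16) + 4(5) = 32 + 20 = 52°C
Mismatches (positions where the bases are not complementary): 1 (at position 8)
Effective Tm = 52 − 1×4 = 52 − 4 = 48°C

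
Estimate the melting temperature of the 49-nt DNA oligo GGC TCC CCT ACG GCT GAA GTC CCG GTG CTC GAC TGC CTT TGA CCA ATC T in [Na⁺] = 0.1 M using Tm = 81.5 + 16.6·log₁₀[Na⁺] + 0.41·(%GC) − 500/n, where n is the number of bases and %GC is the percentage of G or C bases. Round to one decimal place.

Length n = 49. Base counts: A=7, T=12, G=12, C=18
G+C = 30, so %GC = 30/49 × 100 = 61.224%
Salt term: 16.6 × (-1) = -16.6
GC term: 0.41 × 61.224 = 25.102; length term: −500/49 = −10.204
Tm = 81.5 + (-16.6) + 25.102 − 10.204 = 79.798 → 79.8°C

79.8°C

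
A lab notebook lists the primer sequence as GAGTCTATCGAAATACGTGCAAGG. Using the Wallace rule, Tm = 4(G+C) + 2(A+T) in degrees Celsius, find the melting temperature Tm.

Scanning the sequence gives A=8, T=5, G=7, C=4.
A+T = 13, G+C = 11
Tm = 4·11 + 2·13 = 44 + 26 = 70°C

70°C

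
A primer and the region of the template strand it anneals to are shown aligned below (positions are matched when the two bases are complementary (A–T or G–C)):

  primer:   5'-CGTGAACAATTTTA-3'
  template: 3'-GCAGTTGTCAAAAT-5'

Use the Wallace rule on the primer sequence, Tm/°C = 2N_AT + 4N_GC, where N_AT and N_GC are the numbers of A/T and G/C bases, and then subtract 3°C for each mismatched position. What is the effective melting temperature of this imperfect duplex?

Primer base counts: A=5, T=5, G=2, C=2 → A+T=10, G+C=4
Perfect-match Tm = 2(10) + 4(4) = 20 + 16 = 36°C
Mismatches (positions where the bases are not complementary): 2 (at positions 4, 9)
Effective Tm = 36 − 2×3 = 36 − 6 = 30°C

30°C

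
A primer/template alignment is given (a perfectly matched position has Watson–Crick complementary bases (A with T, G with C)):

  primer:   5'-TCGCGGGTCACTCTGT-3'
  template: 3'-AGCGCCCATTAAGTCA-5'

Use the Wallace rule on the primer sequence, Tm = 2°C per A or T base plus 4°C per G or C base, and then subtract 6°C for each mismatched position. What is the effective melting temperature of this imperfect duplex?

Primer base counts: A=1, T=5, G=5, C=5 → A+T=6, G+C=10
Perfect-match Tm = 2(6) + 4(10) = 12 + 40 = 52°C
Mismatches (positions where the bases are not complementary): 3 (at positions 9, 11, 14)
Effective Tm = 52 − 3×6 = 52 − 18 = 34°C

34°C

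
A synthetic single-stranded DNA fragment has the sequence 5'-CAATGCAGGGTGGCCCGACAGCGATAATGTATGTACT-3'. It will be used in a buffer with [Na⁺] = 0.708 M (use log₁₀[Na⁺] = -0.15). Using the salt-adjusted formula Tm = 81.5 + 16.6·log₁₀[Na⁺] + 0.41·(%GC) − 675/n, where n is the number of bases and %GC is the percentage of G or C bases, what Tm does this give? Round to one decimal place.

81.8°C

Length n = 37. Counting bases: T=8, A=10, C=8, G=11
G+C = 19, so %GC = 19/37 × 100 = 51.351%
Salt term: 16.6 × (-0.15) = -2.49
GC term: 0.41 × 51.351 = 21.054; length term: −675/37 = −18.243
Tm = 81.5 + (-2.49) + 21.054 − 18.243 = 81.821 → 81.8°C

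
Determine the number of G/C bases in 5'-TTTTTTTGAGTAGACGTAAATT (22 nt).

5

Counting bases: G=4, C=1, T=11, A=6
G+C = 4 + 1 = 5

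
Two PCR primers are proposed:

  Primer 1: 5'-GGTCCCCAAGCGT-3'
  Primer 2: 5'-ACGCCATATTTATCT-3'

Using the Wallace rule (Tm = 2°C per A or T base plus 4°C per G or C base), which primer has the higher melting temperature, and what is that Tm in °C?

Primer 1, 44°C

Primer 1: A+T=4, G+C=9 → Tm = 2(4)+4(9) = 44°C
Primer 2: A+T=10, G+C=5 → Tm = 2(10)+4(5) = 40°C
44°C vs 40°C → primer 1 is higher.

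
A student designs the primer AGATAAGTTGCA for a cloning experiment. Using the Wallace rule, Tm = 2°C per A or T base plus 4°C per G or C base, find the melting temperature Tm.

Counting bases: G=3, C=1, T=3, A=5
So N_AT = 8 and N_GC = 4.
Tm = 2×8 + 4×4 = 32°C

32°C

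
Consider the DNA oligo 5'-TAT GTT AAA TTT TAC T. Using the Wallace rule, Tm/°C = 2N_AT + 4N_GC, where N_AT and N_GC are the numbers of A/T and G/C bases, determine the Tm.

36°C

C=1, G=1, T=9, A=5
So N_AT = 14 and N_GC = 2.
Tm = 2×14 + 4×2 = 36°C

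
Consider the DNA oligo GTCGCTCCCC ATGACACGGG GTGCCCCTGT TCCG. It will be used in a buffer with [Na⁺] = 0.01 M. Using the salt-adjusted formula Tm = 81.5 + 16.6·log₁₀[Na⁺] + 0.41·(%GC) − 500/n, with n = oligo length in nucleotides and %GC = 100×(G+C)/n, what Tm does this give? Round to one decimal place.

62.5°C

Length n = 34. Base counts: C=14, T=7, A=3, G=10
G+C = 24, so %GC = 24/34 × 100 = 70.588%
Salt term: 16.6 × (-2) = -33.2
GC term: 0.41 × 70.588 = 28.941; length term: −500/34 = −14.706
Tm = 81.5 + (-33.2) + 28.941 − 14.706 = 62.535 → 62.5°C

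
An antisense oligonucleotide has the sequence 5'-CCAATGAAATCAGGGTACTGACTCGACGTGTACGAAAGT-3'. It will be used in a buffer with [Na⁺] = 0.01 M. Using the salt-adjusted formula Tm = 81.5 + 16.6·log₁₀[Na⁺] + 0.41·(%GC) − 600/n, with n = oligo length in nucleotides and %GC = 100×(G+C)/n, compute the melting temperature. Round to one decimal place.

51.8°C

Length n = 39. T=8, G=10, C=8, A=13
G+C = 18, so %GC = 18/39 × 100 = 46.154%
Salt term: 16.6 × (-2) = -33.2
GC term: 0.41 × 46.154 = 18.923; length term: −600/39 = −15.385
Tm = 81.5 + (-33.2) + 18.923 − 15.385 = 51.838 → 51.8°C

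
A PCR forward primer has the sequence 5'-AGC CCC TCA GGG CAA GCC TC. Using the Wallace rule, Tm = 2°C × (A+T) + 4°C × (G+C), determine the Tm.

Counting bases: A=4, G=5, T=2, C=9
So N_AT = 6 and N_GC = 14.
Tm = 2(6) + 4(14) = 12 + 56 = 68°C

68°C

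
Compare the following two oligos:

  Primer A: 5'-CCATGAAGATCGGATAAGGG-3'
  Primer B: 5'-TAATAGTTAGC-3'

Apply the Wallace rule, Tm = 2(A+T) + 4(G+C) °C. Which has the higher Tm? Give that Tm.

Primer A: A+T=10, G+C=10 → Tm = 2(10)+4(10) = 60°C
Primer B: A+T=8, G+C=3 → Tm = 2(8)+4(3) = 28°C
60°C vs 28°C → primer A is higher.

Primer A, 60°C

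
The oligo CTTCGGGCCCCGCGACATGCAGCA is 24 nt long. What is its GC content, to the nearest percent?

Base counts: G=7, A=4, T=3, C=10
G+C = 7 + 10 = 17 out of 24 bases
%GC = 17/24 × 100 = 70.83% ≈ 71%

71%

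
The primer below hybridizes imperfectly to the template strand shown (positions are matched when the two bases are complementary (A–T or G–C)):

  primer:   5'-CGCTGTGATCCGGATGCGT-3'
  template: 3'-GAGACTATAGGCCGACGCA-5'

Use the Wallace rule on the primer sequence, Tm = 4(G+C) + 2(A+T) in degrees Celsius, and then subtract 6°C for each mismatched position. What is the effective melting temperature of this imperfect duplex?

Primer base counts: A=2, T=5, G=7, C=5 → A+T=7, G+C=12
Perfect-match Tm = 2(7) + 4(12) = 14 + 48 = 62°C
Mismatches (positions where the bases are not complementary): 4 (at positions 2, 6, 7, 14)
Effective Tm = 62 − 4×6 = 62 − 24 = 38°C

38°C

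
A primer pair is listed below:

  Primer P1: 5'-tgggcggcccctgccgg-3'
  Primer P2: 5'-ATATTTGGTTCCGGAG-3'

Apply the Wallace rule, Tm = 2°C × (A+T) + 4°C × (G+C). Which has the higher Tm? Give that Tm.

Primer P1, 64°C

Primer P1: A+T=2, G+C=15 → Tm = 2(2)+4(15) = 64°C
Primer P2: A+T=9, G+C=7 → Tm = 2(9)+4(7) = 46°C
64°C vs 46°C → primer P1 is higher.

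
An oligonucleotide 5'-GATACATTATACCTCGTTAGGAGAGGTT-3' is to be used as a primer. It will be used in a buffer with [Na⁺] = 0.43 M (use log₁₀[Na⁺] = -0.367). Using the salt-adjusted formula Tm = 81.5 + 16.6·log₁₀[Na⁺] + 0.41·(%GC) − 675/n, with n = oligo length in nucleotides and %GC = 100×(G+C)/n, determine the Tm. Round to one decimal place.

Length n = 28. A=8, G=7, T=9, C=4
G+C = 11, so %GC = 11/28 × 100 = 39.286%
Salt term: 16.6 × (-0.367) = -6.092
GC term: 0.41 × 39.286 = 16.107; length term: −675/28 = −24.107
Tm = 81.5 + (-6.092) + 16.107 − 24.107 = 67.408 → 67.4°C

67.4°C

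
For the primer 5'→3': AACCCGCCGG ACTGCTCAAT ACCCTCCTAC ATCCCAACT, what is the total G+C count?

22

Counting bases: C=18, G=4, T=7, A=10
G+C = 4 + 18 = 22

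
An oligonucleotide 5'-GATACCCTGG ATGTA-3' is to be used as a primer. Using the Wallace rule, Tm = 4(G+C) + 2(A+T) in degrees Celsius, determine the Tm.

Counting bases: C=3, T=4, G=4, A=4
So N_AT = 8 and N_GC = 7.
Tm = 2(8) + 4(7) = 16 + 28 = 44°C

44°C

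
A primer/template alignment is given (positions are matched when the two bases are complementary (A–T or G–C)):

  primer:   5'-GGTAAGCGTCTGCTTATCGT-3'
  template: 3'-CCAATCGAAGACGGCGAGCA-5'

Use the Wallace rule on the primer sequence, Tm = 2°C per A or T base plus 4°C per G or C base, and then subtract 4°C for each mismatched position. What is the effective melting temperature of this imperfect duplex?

40°C

Primer base counts: A=3, T=7, G=6, C=4 → A+T=10, G+C=10
Perfect-match Tm = 2(10) + 4(10) = 20 + 40 = 60°C
Mismatches (positions where the bases are not complementary): 5 (at positions 4, 8, 14, 15, 16)
Effective Tm = 60 − 5×4 = 60 − 20 = 40°C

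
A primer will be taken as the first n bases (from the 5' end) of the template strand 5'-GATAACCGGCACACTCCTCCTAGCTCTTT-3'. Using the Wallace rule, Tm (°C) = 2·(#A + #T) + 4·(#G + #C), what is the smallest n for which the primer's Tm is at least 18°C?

First 6 bases: GATAAC → Tm = 16°C (< 18°C)
First 7 bases: GATAACC → Tm = 20°C (≥ 18°C)
Since every base adds ≥2°C, Tm only increases with n, so the threshold is first crossed at n = 7.

n = 7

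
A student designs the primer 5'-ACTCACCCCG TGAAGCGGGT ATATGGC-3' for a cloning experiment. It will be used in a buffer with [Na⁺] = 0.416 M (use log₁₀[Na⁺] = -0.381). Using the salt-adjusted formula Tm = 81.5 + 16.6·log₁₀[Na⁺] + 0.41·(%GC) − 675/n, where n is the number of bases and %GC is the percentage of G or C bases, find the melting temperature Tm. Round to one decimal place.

74.5°C

Length n = 27. T=5, A=6, C=8, G=8
G+C = 16, so %GC = 16/27 × 100 = 59.259%
Salt term: 16.6 × (-0.381) = -6.325
GC term: 0.41 × 59.259 = 24.296; length term: −675/27 = −25
Tm = 81.5 + (-6.325) + 24.296 − 25 = 74.471 → 74.5°C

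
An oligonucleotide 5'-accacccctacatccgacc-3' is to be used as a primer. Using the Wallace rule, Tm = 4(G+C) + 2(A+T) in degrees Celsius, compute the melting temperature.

62°C

Base counts: T=2, C=11, A=5, G=1
A+T = 7, G+C = 12
Tm = 4·12 + 2·7 = 48 + 14 = 62°C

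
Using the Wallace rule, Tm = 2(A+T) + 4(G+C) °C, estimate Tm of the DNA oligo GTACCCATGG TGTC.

G=4, C=4, A=2, T=4
A+T = 6, G+C = 8
Tm = 4·8 + 2·6 = 32 + 12 = 44°C

44°C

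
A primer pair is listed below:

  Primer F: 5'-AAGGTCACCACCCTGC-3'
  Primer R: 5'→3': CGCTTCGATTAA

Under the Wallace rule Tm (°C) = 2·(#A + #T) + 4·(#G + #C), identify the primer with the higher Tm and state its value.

Primer F, 52°C

Primer F: A+T=6, G+C=10 → Tm = 2(6)+4(10) = 52°C
Primer R: A+T=7, G+C=5 → Tm = 2(7)+4(5) = 34°C
52°C vs 34°C → primer F is higher.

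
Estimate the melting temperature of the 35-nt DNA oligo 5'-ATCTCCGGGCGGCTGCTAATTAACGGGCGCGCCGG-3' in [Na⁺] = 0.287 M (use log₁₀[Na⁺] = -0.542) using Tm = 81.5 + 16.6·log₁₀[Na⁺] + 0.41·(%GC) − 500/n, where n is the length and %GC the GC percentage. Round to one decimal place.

86.3°C

Length n = 35. A=5, G=13, C=11, T=6
G+C = 24, so %GC = 24/35 × 100 = 68.571%
Salt term: 16.6 × (-0.542) = -8.997
GC term: 0.41 × 68.571 = 28.114; length term: −500/35 = −14.286
Tm = 81.5 + (-8.997) + 28.114 − 14.286 = 86.331 → 86.3°C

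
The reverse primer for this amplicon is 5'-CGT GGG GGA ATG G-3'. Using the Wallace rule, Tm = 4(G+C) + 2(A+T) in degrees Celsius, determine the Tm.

44°C

C=1, G=8, T=2, A=2
So N_AT = 4 and N_GC = 9.
Tm = 4·9 + 2·4 = 36 + 8 = 44°C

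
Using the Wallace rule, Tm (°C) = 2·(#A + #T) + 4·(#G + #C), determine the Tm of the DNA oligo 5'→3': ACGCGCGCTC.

36°C

Scanning the sequence gives T=1, C=5, G=3, A=1.
AT pairs contribute 2, GC pairs contribute 8.
Tm = 2×2 + 4×8 = 36°C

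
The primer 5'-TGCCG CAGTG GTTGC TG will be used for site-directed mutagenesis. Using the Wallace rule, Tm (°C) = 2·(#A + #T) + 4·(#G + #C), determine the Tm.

56°C

Counting bases: T=5, C=4, A=1, G=7
So N_AT = 6 and N_GC = 11.
Tm = 2×6 + 4×11 = 56°C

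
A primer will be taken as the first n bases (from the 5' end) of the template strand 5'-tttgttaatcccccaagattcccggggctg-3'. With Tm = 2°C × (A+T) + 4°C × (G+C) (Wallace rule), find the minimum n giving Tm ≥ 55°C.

First 20 bases: TTTGTTAATCCCCCAAGATT → Tm = 54°C (< 55°C)
First 21 bases: TTTGTTAATCCCCCAAGATTC → Tm = 58°C (≥ 55°C)
Each additional base adds 2°C (A/T) or 4°C (G/C), so Tm is non-decreasing in n; n = 21 is the first length to reach 55°C.

n = 21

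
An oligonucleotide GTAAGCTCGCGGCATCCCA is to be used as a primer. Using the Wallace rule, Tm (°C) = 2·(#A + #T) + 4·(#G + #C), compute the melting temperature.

C=7, A=4, G=5, T=3
AT pairs contribute 7, GC pairs contribute 12.
Tm = 2(7) + 4(12) = 14 + 48 = 62°C

62°C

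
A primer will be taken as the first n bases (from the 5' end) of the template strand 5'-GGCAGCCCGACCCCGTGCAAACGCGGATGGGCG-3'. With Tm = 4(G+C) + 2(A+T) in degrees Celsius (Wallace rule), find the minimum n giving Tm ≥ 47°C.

First 12 bases: GGCAGCCCGACC → Tm = 44°C (< 47°C)
First 13 bases: GGCAGCCCGACCC → Tm = 48°C (≥ 47°C)
Since every base adds ≥2°C, Tm only increases with n, so the threshold is first crossed at n = 13.

n = 13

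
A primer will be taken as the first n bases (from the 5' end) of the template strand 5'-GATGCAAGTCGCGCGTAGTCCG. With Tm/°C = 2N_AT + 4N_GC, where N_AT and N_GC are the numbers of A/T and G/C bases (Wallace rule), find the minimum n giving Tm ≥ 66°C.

n = 21

First 20 bases: GATGCAAGTCGCGCGTAGTC → Tm = 64°C (< 66°C)
First 21 bases: GATGCAAGTCGCGCGTAGTCC → Tm = 68°C (≥ 66°C)
Each additional base adds 2°C (A/T) or 4°C (G/C), so Tm is non-decreasing in n; n = 21 is the first length to reach 66°C.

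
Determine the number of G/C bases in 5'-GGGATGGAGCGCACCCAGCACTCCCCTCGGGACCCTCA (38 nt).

Scanning the sequence gives T=4, C=16, G=11, A=7.
G+C = 11 + 16 = 27

27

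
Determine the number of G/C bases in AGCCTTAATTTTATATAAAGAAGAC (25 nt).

6

A=11, G=3, C=3, T=8
G+C = 3 + 3 = 6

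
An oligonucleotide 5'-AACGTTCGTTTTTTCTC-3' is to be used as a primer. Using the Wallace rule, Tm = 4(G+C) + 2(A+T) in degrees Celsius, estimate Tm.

46°C

Base counts: G=2, A=2, C=4, T=9
So N_AT = 11 and N_GC = 6.
Tm = 2×11 + 4×6 = 46°C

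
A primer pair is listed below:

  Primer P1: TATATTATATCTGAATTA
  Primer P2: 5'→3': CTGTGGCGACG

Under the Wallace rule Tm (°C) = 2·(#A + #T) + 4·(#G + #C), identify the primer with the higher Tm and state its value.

Primer P1: A+T=16, G+C=2 → Tm = 2(16)+4(2) = 40°C
Primer P2: A+T=3, G+C=8 → Tm = 2(3)+4(8) = 38°C
40°C vs 38°C → primer P1 is higher.

Primer P1, 40°C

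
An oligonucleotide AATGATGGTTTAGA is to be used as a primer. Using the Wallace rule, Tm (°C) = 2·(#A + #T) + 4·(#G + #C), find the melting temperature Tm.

36°C

Scanning the sequence gives G=4, C=0, A=5, T=5.
So N_AT = 10 and N_GC = 4.
Tm = 4·4 + 2·10 = 16 + 20 = 36°C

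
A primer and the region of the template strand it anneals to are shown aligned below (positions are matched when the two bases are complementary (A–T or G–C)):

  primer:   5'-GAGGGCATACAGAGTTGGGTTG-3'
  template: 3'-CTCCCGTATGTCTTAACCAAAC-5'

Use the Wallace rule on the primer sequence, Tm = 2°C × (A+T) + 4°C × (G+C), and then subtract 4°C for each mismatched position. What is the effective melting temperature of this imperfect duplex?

Primer base counts: A=5, T=5, G=10, C=2 → A+T=10, G+C=12
Perfect-match Tm = 2(10) + 4(12) = 20 + 48 = 68°C
Mismatches (positions where the bases are not complementary): 2 (at positions 14, 19)
Effective Tm = 68 − 2×4 = 68 − 8 = 60°C

60°C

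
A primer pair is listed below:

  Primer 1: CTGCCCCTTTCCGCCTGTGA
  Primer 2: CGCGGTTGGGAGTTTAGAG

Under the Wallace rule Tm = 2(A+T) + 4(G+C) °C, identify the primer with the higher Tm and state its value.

Primer 1, 66°C

Primer 1: A+T=7, G+C=13 → Tm = 2(7)+4(13) = 66°C
Primer 2: A+T=8, G+C=11 → Tm = 2(8)+4(11) = 60°C
66°C vs 60°C → primer 1 is higher.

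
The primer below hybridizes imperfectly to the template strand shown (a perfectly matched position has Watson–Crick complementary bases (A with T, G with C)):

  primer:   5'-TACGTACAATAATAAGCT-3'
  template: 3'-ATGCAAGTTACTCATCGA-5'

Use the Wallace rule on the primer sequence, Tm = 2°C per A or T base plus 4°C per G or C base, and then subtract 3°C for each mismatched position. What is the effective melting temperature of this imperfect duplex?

Primer base counts: A=8, T=5, G=2, C=3 → A+T=13, G+C=5
Perfect-match Tm = 2(13) + 4(5) = 26 + 20 = 46°C
Mismatches (positions where the bases are not complementary): 4 (at positions 6, 11, 13, 14)
Effective Tm = 46 − 4×3 = 46 − 12 = 34°C

34°C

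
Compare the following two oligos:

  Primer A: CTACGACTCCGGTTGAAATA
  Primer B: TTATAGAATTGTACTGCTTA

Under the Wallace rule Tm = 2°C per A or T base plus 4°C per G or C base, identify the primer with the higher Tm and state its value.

Primer A: A+T=11, G+C=9 → Tm = 2(11)+4(9) = 58°C
Primer B: A+T=15, G+C=5 → Tm = 2(15)+4(5) = 50°C
58°C vs 50°C → primer A is higher.

Primer A, 58°C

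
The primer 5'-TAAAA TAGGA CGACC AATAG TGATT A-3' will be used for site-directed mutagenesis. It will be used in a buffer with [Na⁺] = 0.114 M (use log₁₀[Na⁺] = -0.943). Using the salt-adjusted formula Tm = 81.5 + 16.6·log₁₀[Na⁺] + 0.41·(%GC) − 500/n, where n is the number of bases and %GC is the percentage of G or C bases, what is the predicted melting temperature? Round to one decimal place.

59.2°C

Length n = 26. T=6, G=5, C=3, A=12
G+C = 8, so %GC = 8/26 × 100 = 30.769%
Salt term: 16.6 × (-0.943) = -15.654
GC term: 0.41 × 30.769 = 12.615; length term: −500/26 = −19.231
Tm = 81.5 + (-15.654) + 12.615 − 19.231 = 59.23 → 59.2°C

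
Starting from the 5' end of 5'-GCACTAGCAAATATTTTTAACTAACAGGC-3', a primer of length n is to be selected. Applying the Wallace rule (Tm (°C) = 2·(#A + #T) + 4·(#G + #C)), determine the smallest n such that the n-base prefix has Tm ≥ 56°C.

First 21 bases: GCACTAGCAAATATTTTTAAC → Tm = 54°C (< 56°C)
First 22 bases: GCACTAGCAAATATTTTTAACT → Tm = 56°C (≥ 56°C)
Each additional base adds 2°C (A/T) or 4°C (G/C), so Tm is non-decreasing in n; n = 22 is the first length to reach 56°C.

n = 22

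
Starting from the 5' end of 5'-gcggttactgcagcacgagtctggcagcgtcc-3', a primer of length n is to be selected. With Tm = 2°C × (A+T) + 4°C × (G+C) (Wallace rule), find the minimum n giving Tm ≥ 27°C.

n = 9

First 8 bases: GCGGTTAC → Tm = 26°C (< 27°C)
First 9 bases: GCGGTTACT → Tm = 28°C (≥ 27°C)
Since every base adds ≥2°C, Tm only increases with n, so the threshold is first crossed at n = 9.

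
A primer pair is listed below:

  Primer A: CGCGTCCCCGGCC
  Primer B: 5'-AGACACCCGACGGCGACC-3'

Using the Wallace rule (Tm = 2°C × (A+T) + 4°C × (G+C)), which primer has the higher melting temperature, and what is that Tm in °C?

Primer B, 62°C

Primer A: A+T=1, G+C=12 → Tm = 2(1)+4(12) = 50°C
Primer B: A+T=5, G+C=13 → Tm = 2(5)+4(13) = 62°C
50°C vs 62°C → primer B is higher.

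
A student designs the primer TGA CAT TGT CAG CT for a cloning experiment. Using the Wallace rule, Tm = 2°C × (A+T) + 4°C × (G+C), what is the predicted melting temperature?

40°C

C=3, A=3, G=3, T=5
AT pairs contribute 8, GC pairs contribute 6.
Tm = 4·6 + 2·8 = 24 + 16 = 40°C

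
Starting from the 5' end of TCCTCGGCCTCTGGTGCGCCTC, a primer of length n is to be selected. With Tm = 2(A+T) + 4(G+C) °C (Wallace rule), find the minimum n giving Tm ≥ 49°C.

First 14 bases: TCCTCGGCCTCTGG → Tm = 48°C (< 49°C)
First 15 bases: TCCTCGGCCTCTGGT → Tm = 50°C (≥ 49°C)
Each additional base adds 2°C (A/T) or 4°C (G/C), so Tm is non-decreasing in n; n = 15 is the first length to reach 49°C.

n = 15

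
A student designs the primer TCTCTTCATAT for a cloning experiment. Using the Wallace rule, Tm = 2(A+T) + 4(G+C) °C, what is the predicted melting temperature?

Scanning the sequence gives C=3, G=0, T=6, A=2.
So N_AT = 8 and N_GC = 3.
Tm = 2(8) + 4(3) = 16 + 12 = 28°C

28°C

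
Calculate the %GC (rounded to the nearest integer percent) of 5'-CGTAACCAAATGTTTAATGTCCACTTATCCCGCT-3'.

T=11, C=10, G=4, A=9
G+C = 4 + 10 = 14 out of 34 bases
%GC = 14/34 × 100 = 41.18% ≈ 41%

41%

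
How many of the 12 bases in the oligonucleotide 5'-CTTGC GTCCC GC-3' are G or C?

9

Scanning the sequence gives G=3, T=3, C=6, A=0.
Total G or C: 3 + 6 = 9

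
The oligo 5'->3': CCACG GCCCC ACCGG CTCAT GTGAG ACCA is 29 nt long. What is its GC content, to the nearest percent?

Counting bases: G=7, C=13, A=6, T=3
G+C = 7 + 13 = 20 out of 29 bases
%GC = 20/29 × 100 = 68.97% ≈ 69%

69%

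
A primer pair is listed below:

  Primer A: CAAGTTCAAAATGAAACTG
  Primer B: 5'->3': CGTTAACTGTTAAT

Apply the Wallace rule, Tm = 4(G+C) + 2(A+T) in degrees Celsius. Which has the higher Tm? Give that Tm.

Primer A: A+T=13, G+C=6 → Tm = 2(13)+4(6) = 50°C
Primer B: A+T=10, G+C=4 → Tm = 2(10)+4(4) = 36°C
50°C vs 36°C → primer A is higher.

Primer A, 50°C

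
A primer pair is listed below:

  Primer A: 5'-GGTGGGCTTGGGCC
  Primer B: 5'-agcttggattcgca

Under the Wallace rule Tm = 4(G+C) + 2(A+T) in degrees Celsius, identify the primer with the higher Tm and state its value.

Primer A, 50°C

Primer A: A+T=3, G+C=11 → Tm = 2(3)+4(11) = 50°C
Primer B: A+T=7, G+C=7 → Tm = 2(7)+4(7) = 42°C
50°C vs 42°C → primer A is higher.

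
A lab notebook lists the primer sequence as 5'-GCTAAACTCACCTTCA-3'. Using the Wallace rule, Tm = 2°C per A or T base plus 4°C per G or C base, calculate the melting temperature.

46°C

G=1, T=4, A=5, C=6
So N_AT = 9 and N_GC = 7.
Tm = 4·7 + 2·9 = 28 + 18 = 46°C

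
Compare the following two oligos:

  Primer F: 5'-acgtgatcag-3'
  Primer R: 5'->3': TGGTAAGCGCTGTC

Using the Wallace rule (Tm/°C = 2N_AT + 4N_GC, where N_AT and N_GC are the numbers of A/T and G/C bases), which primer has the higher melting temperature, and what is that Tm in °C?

Primer R, 44°C

Primer F: A+T=5, G+C=5 → Tm = 2(5)+4(5) = 30°C
Primer R: A+T=6, G+C=8 → Tm = 2(6)+4(8) = 44°C
30°C vs 44°C → primer R is higher.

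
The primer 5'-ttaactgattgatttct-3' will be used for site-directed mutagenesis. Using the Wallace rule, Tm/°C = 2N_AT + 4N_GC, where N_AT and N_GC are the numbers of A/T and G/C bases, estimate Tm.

Base counts: T=9, C=2, G=2, A=4
So N_AT = 13 and N_GC = 4.
Tm = 4·4 + 2·13 = 16 + 26 = 42°C

42°C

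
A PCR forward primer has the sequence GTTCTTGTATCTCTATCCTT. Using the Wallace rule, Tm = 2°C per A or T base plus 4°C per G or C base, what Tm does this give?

C=5, G=2, A=2, T=11
A+T = 13, G+C = 7
Tm = 4·7 + 2·13 = 28 + 26 = 54°C

54°C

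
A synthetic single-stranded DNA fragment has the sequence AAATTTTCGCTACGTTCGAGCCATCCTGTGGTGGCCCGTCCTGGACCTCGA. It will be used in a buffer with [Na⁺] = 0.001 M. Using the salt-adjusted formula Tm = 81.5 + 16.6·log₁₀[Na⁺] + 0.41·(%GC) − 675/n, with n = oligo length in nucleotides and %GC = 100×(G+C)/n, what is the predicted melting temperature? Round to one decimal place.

41.8°C

Length n = 51. Base counts: G=13, T=14, C=16, A=8
G+C = 29, so %GC = 29/51 × 100 = 56.863%
Salt term: 16.6 × (-3) = -49.8
GC term: 0.41 × 56.863 = 23.314; length term: −675/51 = −13.235
Tm = 81.5 + (-49.8) + 23.314 − 13.235 = 41.779 → 41.8°C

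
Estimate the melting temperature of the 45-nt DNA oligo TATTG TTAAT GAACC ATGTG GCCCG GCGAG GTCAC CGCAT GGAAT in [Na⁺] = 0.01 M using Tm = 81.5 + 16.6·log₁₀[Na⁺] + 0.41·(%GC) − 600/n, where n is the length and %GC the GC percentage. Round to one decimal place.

Length n = 45. Counting bases: C=10, G=13, A=11, T=11
G+C = 23, so %GC = 23/45 × 100 = 51.111%
Salt term: 16.6 × (-2) = -33.2
GC term: 0.41 × 51.111 = 20.956; length term: −600/45 = −13.333
Tm = 81.5 + (-33.2) + 20.956 − 13.333 = 55.923 → 55.9°C

55.9°C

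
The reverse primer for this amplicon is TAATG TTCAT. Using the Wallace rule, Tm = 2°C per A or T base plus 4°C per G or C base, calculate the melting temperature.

Counting bases: T=5, C=1, A=3, G=1
AT pairs contribute 8, GC pairs contribute 2.
Tm = 4·2 + 2·8 = 8 + 16 = 24°C

24°C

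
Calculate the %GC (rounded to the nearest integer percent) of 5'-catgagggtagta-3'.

Counting bases: A=4, G=5, C=1, T=3
G+C = 5 + 1 = 6 out of 13 bases
%GC = 6/13 × 100 = 46.15% ≈ 46%

46%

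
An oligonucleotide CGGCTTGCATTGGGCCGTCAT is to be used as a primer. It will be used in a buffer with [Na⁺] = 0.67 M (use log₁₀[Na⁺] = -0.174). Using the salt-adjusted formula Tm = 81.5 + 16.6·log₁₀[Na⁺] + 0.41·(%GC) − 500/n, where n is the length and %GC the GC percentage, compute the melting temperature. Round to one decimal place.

80.2°C

Length n = 21. Counting bases: C=6, A=2, T=6, G=7
G+C = 13, so %GC = 13/21 × 100 = 61.905%
Salt term: 16.6 × (-0.174) = -2.888
GC term: 0.41 × 61.905 = 25.381; length term: −500/21 = −23.81
Tm = 81.5 + (-2.888) + 25.381 − 23.81 = 80.183 → 80.2°C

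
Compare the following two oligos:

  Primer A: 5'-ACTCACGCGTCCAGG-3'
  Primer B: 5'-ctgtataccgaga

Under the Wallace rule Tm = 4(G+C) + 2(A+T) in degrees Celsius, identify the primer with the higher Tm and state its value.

Primer A: A+T=5, G+C=10 → Tm = 2(5)+4(10) = 50°C
Primer B: A+T=7, G+C=6 → Tm = 2(7)+4(6) = 38°C
50°C vs 38°C → primer A is higher.

Primer A, 50°C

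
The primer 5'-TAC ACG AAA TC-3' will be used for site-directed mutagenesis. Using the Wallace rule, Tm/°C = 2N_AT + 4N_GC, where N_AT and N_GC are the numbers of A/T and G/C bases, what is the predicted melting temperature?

Scanning the sequence gives T=2, C=3, G=1, A=5.
AT pairs contribute 7, GC pairs contribute 4.
Tm = 4·4 + 2·7 = 16 + 14 = 30°C

30°C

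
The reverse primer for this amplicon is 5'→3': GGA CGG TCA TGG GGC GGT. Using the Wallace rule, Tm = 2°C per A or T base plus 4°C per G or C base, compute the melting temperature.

62°C

C=3, G=10, A=2, T=3
A+T = 5, G+C = 13
Tm = 2×5 + 4×13 = 62°C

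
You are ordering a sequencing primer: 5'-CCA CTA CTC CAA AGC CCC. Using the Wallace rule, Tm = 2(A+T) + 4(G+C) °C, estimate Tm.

58°C

Scanning the sequence gives T=2, C=10, G=1, A=5.
A+T = 7, G+C = 11
Tm = 2×7 + 4×11 = 58°C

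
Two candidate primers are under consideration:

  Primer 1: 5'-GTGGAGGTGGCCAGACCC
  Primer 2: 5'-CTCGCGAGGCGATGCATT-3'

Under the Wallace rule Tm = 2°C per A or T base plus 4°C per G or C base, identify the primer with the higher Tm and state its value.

Primer 1, 62°C

Primer 1: A+T=5, G+C=13 → Tm = 2(5)+4(13) = 62°C
Primer 2: A+T=7, G+C=11 → Tm = 2(7)+4(11) = 58°C
62°C vs 58°C → primer 1 is higher.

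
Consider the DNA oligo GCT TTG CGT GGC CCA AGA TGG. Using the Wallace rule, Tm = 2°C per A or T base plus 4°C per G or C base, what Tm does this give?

C=5, A=3, G=8, T=5
So N_AT = 8 and N_GC = 13.
Tm = 2×8 + 4×13 = 68°C

68°C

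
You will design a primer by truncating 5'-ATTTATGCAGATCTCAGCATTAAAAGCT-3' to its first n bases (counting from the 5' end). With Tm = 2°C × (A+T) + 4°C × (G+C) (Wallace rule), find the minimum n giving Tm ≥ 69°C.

n = 27

First 26 bases: ATTTATGCAGATCTCAGCATTAAAAG → Tm = 68°C (< 69°C)
First 27 bases: ATTTATGCAGATCTCAGCATTAAAAGC → Tm = 72°C (≥ 69°C)
Each additional base adds 2°C (A/T) or 4°C (G/C), so Tm is non-decreasing in n; n = 27 is the first length to reach 69°C.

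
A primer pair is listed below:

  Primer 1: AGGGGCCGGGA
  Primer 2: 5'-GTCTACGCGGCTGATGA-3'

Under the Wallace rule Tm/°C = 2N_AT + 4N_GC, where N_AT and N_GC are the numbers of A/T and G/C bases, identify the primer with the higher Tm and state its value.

Primer 2, 54°C

Primer 1: A+T=2, G+C=9 → Tm = 2(2)+4(9) = 40°C
Primer 2: A+T=7, G+C=10 → Tm = 2(7)+4(10) = 54°C
40°C vs 54°C → primer 2 is higher.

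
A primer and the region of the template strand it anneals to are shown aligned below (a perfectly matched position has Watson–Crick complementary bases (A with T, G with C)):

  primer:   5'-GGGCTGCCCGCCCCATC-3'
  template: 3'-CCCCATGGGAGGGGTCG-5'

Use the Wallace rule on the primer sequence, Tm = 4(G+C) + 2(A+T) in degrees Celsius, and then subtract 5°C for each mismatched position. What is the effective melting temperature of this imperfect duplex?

42°C

Primer base counts: A=1, T=2, G=5, C=9 → A+T=3, G+C=14
Perfect-match Tm = 2(3) + 4(14) = 6 + 56 = 62°C
Mismatches (positions where the bases are not complementary): 4 (at positions 4, 6, 10, 16)
Effective Tm = 62 − 4×5 = 62 − 20 = 42°C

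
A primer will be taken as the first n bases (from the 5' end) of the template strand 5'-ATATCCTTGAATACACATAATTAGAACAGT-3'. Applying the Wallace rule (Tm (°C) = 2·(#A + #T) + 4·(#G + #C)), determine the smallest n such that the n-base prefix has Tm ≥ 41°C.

First 15 bases: ATATCCTTGAATACA → Tm = 38°C (< 41°C)
First 16 bases: ATATCCTTGAATACAC → Tm = 42°C (≥ 41°C)
Since every base adds ≥2°C, Tm only increases with n, so the threshold is first crossed at n = 16.

n = 16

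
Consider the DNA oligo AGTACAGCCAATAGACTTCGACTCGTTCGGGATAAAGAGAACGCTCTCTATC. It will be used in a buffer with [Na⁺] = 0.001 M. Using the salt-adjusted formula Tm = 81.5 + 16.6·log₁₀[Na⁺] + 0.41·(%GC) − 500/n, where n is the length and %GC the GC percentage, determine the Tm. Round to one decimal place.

41.0°C

Length n = 52. Counting bases: G=11, T=12, C=13, A=16
G+C = 24, so %GC = 24/52 × 100 = 46.154%
Salt term: 16.6 × (-3) = -49.8
GC term: 0.41 × 46.154 = 18.923; length term: −500/52 = −9.615
Tm = 81.5 + (-49.8) + 18.923 − 9.615 = 41.008 → 41.0°C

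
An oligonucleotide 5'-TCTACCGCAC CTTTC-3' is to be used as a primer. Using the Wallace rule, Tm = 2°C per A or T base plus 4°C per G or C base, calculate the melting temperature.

46°C

Base counts: A=2, T=5, C=7, G=1
A+T = 7, G+C = 8
Tm = 2×7 + 4×8 = 46°C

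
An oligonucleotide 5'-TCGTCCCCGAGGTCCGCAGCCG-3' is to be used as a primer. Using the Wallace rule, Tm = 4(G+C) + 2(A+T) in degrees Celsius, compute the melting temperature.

78°C

Base counts: A=2, G=7, C=10, T=3
A+T = 5, G+C = 17
Tm = 2×5 + 4×17 = 78°C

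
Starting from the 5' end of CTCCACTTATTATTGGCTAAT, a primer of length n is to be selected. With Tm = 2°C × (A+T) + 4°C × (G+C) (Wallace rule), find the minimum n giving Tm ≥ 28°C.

n = 10

First 9 bases: CTCCACTTA → Tm = 26°C (< 28°C)
First 10 bases: CTCCACTTAT → Tm = 28°C (≥ 28°C)
Each additional base adds 2°C (A/T) or 4°C (G/C), so Tm is non-decreasing in n; n = 10 is the first length to reach 28°C.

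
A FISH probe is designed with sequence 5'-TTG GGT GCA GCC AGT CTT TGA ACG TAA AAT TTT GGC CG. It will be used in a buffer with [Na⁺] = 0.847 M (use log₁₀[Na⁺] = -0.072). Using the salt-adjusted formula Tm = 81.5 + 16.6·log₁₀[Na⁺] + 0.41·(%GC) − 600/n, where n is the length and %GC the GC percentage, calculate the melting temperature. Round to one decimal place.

83.9°C

Length n = 38. Counting bases: T=12, G=11, A=8, C=7
G+C = 18, so %GC = 18/38 × 100 = 47.368%
Salt term: 16.6 × (-0.072) = -1.195
GC term: 0.41 × 47.368 = 19.421; length term: −600/38 = −15.789
Tm = 81.5 + (-1.195) + 19.421 − 15.789 = 83.937 → 83.9°C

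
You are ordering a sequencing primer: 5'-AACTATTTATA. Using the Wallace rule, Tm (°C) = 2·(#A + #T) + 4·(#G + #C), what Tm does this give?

Counting bases: A=5, G=0, T=5, C=1
So N_AT = 10 and N_GC = 1.
Tm = 2(10) + 4(1) = 20 + 4 = 24°C

24°C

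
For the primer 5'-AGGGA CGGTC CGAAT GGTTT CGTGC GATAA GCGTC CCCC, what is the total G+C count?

24

Counting bases: T=8, A=7, G=13, C=11
G+C = 13 + 11 = 24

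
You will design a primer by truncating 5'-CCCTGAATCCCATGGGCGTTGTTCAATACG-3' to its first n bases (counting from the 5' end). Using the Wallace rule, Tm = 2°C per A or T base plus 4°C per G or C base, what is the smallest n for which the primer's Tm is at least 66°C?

First 20 bases: CCCTGAATCCCATGGGCGTT → Tm = 64°C (< 66°C)
First 21 bases: CCCTGAATCCCATGGGCGTTG → Tm = 68°C (≥ 66°C)
Since every base adds ≥2°C, Tm only increases with n, so the threshold is first crossed at n = 21.

n = 21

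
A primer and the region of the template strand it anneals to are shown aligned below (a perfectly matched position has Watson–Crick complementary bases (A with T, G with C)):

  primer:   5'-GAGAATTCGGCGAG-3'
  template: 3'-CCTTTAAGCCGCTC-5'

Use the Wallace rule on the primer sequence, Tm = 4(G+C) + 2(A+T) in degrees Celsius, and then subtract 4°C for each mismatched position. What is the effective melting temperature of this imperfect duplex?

Primer base counts: A=4, T=2, G=6, C=2 → A+T=6, G+C=8
Perfect-match Tm = 2(6) + 4(8) = 12 + 32 = 44°C
Mismatches (positions where the bases are not complementary): 2 (at positions 2, 3)
Effective Tm = 44 − 2×4 = 44 − 8 = 36°C

36°C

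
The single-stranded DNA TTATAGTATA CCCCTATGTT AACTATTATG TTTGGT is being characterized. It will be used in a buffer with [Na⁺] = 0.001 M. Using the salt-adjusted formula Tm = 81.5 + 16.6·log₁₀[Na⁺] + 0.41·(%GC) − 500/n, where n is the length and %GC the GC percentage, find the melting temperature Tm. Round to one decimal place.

29.2°C

Length n = 36. Counting bases: A=9, C=5, T=17, G=5
G+C = 10, so %GC = 10/36 × 100 = 27.778%
Salt term: 16.6 × (-3) = -49.8
GC term: 0.41 × 27.778 = 11.389; length term: −500/36 = −13.889
Tm = 81.5 + (-49.8) + 11.389 − 13.889 = 29.2 → 29.2°C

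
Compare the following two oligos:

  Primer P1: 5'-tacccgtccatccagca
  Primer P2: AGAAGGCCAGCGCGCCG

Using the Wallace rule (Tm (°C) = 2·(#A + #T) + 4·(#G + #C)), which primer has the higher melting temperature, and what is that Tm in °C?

Primer P1: A+T=7, G+C=10 → Tm = 2(7)+4(10) = 54°C
Primer P2: A+T=4, G+C=13 → Tm = 2(4)+4(13) = 60°C
54°C vs 60°C → primer P2 is higher.

Primer P2, 60°C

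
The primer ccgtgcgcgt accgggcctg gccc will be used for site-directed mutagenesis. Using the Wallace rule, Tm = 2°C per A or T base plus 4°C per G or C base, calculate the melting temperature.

88°C

Counting bases: C=11, T=3, A=1, G=9
So N_AT = 4 and N_GC = 20.
Tm = 4·20 + 2·4 = 80 + 8 = 88°C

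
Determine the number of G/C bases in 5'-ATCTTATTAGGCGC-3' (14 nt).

Counting bases: G=3, C=3, T=5, A=3
G+C = 3 + 3 = 6

6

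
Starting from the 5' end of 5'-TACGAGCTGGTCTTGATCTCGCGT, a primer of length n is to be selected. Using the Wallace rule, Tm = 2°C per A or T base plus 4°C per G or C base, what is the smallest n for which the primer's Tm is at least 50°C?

First 16 bases: TACGAGCTGGTCTTGA → Tm = 48°C (< 50°C)
First 17 bases: TACGAGCTGGTCTTGAT → Tm = 50°C (≥ 50°C)
Since every base adds ≥2°C, Tm only increases with n, so the threshold is first crossed at n = 17.

n = 17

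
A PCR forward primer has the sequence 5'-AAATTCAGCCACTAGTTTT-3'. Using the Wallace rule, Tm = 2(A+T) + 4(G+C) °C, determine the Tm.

Scanning the sequence gives T=7, C=4, G=2, A=6.
A+T = 13, G+C = 6
Tm = 2×13 + 4×6 = 50°C

50°C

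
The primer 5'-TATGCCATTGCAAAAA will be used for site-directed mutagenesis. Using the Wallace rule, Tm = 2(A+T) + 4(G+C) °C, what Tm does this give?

42°C

Scanning the sequence gives G=2, T=4, C=3, A=7.
A+T = 11, G+C = 5
Tm = 4·5 + 2·11 = 20 + 22 = 42°C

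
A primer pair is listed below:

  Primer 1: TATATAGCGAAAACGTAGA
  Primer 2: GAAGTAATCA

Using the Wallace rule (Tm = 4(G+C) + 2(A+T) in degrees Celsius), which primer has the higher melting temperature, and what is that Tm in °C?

Primer 1: A+T=13, G+C=6 → Tm = 2(13)+4(6) = 50°C
Primer 2: A+T=7, G+C=3 → Tm = 2(7)+4(3) = 26°C
50°C vs 26°C → primer 1 is higher.

Primer 1, 50°C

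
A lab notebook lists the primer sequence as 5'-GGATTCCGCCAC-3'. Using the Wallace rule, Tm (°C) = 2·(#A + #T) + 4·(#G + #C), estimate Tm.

40°C

Scanning the sequence gives T=2, C=5, A=2, G=3.
A+T = 4, G+C = 8
Tm = 2×4 + 4×8 = 40°C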